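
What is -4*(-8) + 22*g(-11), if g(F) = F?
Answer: -210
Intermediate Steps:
-4*(-8) + 22*g(-11) = -4*(-8) + 22*(-11) = 32 - 242 = -210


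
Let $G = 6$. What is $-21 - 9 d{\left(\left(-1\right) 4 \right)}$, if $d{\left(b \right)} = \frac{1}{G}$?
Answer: $- \frac{45}{2} \approx -22.5$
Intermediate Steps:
$d{\left(b \right)} = \frac{1}{6}$
$-21 - 9 d{\left(\left(-1\right) 4 \right)} = -21 - \frac{3}{2} = - \frac{45}{2}$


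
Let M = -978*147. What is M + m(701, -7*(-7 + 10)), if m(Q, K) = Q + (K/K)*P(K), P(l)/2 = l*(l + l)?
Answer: -141301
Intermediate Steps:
P(l) = 4*l² (P(l) = 2*(l*(l + l)) = 2*(l*(2*l)) = 2*(2*l²) = 4*l²)
M = -143766
m(Q, K) = Q + 4*K² (m(Q, K) = Q + (K/K)*(4*K²) = Q + 1*(4*K²) = Q + 4*K²)
M + m(701, -7*(-7 + 10)) = -143766 + (701 + 4*(-7*(-7 + 10))²) = -143766 + (701 + 4*(-7*3)²) = -143766 + (701 + 4*(-21)²) = -143766 + (701 + 4*441) = -143766 + (701 + 1764) = -143766 + 2465 = -141301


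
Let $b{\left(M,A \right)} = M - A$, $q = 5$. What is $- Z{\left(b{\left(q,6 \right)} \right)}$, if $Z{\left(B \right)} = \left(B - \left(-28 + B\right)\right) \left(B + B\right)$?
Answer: $56$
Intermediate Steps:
$Z{\left(B \right)} = 56 B$ ($Z{\left(B \right)} = 28 \cdot 2 B = 56 B$)
$- Z{\left(b{\left(q,6 \right)} \right)} = - 56 \left(5 - 6\right) = - 56 \left(-1\right) = \left(-1\right) \left(-56\right) = 56$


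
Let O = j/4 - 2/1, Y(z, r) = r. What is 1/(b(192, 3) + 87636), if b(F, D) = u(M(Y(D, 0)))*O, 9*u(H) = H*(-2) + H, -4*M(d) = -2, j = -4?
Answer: 6/525817 ≈ 1.1411e-5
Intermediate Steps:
O = -3 (O = -4/4 - 2/1 = -4*¼ - 2*1 = -1 - 2 = -3)
M(d) = ½ (M(d) = -¼*(-2) = ½)
u(H) = -H/9 (u(H) = (H*(-2) + H)/9 = (-2*H + H)/9 = (-H)/9 = -H/9)
b(F, D) = ⅙ (b(F, D) = -⅑*½*(-3) = -1/18*(-3) = ⅙)
1/(b(192, 3) + 87636) = 1/(⅙ + 87636) = 1/(525817/6) = 6/525817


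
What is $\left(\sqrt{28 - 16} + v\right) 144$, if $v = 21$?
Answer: $3024 + 288 \sqrt{3} \approx 3522.8$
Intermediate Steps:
$\left(\sqrt{28 - 16} + v\right) 144 = \left(\sqrt{28 - 16} + 21\right) 144 = \left(\sqrt{12} + 21\right) 144 = \left(2 \sqrt{3} + 21\right) 144 = \left(21 + 2 \sqrt{3}\right) 144 = 3024 + 288 \sqrt{3}$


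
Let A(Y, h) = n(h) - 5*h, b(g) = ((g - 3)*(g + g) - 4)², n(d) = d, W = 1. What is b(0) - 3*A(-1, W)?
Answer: 28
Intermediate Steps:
b(g) = (-4 + 2*g*(-3 + g))² (b(g) = ((-3 + g)*(2*g) - 4)² = (2*g*(-3 + g) - 4)² = (-4 + 2*g*(-3 + g))²)
A(Y, h) = -4*h (A(Y, h) = h - 5*h = -4*h)
b(0) - 3*A(-1, W) = 4*(2 - 1*0² + 3*0)² - (-12) = 4*(2 - 1*0 + 0)² - 3*(-4) = 4*(2 + 0 + 0)² + 12 = 4*2² + 12 = 4*4 + 12 = 16 + 12 = 28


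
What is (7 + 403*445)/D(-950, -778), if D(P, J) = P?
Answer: -89671/475 ≈ -188.78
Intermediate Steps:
(7 + 403*445)/D(-950, -778) = (7 + 403*445)/(-950) = (7 + 179335)*(-1/950) = 179342*(-1/950) = -89671/475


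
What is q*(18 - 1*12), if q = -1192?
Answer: -7152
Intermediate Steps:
q*(18 - 1*12) = -1192*(18 - 1*12) = -1192*(18 - 12) = -1192*6 = -7152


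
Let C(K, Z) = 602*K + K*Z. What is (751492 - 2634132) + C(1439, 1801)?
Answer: 1575277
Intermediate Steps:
(751492 - 2634132) + C(1439, 1801) = (751492 - 2634132) + 1439*(602 + 1801) = -1882640 + 1439*2403 = -1882640 + 3457917 = 1575277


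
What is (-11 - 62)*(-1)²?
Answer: -73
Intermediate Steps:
(-11 - 62)*(-1)² = -73*1 = -73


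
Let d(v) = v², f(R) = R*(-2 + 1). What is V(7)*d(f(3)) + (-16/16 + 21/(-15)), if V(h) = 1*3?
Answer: 123/5 ≈ 24.600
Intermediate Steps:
f(R) = -R (f(R) = R*(-1) = -R)
V(h) = 3
V(7)*d(f(3)) + (-16/16 + 21/(-15)) = 3*(-1*3)² + (-16/16 + 21/(-15)) = 3*(-3)² + (-16*1/16 + 21*(-1/15)) = 3*9 + (-1 - 7/5) = 27 - 12/5 = 123/5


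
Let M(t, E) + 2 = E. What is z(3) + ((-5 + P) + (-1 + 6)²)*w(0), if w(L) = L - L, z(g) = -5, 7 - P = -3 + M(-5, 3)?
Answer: -5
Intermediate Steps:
M(t, E) = -2 + E
P = 9 (P = 7 - (-3 + (-2 + 3)) = 7 - (-3 + 1) = 7 - 1*(-2) = 7 + 2 = 9)
w(L) = 0
z(3) + ((-5 + P) + (-1 + 6)²)*w(0) = -5 + ((-5 + 9) + (-1 + 6)²)*0 = -5 + (4 + 5²)*0 = -5 + (4 + 25)*0 = -5 + 29*0 = -5 + 0 = -5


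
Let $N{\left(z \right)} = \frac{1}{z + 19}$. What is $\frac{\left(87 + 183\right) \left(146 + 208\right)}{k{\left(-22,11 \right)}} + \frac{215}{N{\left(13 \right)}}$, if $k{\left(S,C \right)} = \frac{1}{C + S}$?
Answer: $-1044500$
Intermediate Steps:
$N{\left(z \right)} = \frac{1}{19 + z}$
$\frac{\left(87 + 183\right) \left(146 + 208\right)}{k{\left(-22,11 \right)}} + \frac{215}{N{\left(13 \right)}} = \frac{\left(87 + 183\right) \left(146 + 208\right)}{\frac{1}{11 - 22}} + \frac{215}{\frac{1}{19 + 13}} = \frac{270 \cdot 354}{\frac{1}{-11}} + \frac{215}{\frac{1}{32}} = \frac{95580}{- \frac{1}{11}} + 215 \frac{1}{\frac{1}{32}} = 95580 \left(-11\right) + 215 \cdot 32 = -1051380 + 6880 = -1044500$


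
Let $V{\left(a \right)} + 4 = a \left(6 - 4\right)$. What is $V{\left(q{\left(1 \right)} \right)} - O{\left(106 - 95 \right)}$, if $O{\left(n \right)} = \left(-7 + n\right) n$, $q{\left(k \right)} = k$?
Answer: $-46$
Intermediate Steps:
$O{\left(n \right)} = n \left(-7 + n\right)$
$V{\left(a \right)} = -4 + 2 a$ ($V{\left(a \right)} = -4 + a \left(6 - 4\right) = -4 + a 2 = -4 + 2 a$)
$V{\left(q{\left(1 \right)} \right)} - O{\left(106 - 95 \right)} = \left(-4 + 2 \cdot 1\right) - \left(106 - 95\right) \left(-7 + \left(106 - 95\right)\right) = \left(-4 + 2\right) - \left(106 - 95\right) \left(-7 + \left(106 - 95\right)\right) = -2 - 11 \left(-7 + 11\right) = -2 - 11 \cdot 4 = -2 - 44 = -46$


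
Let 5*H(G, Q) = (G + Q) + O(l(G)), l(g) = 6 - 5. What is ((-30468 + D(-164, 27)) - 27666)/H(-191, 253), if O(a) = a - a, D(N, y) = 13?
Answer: -290605/62 ≈ -4687.2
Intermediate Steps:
l(g) = 1
O(a) = 0
H(G, Q) = G/5 + Q/5 (H(G, Q) = ((G + Q) + 0)/5 = (G + Q)/5 = G/5 + Q/5)
((-30468 + D(-164, 27)) - 27666)/H(-191, 253) = ((-30468 + 13) - 27666)/((⅕)*(-191) + (⅕)*253) = (-30455 - 27666)/(-191/5 + 253/5) = -58121/62/5 = -58121*5/62 = -290605/62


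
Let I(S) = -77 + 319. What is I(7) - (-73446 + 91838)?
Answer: -18150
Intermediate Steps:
I(S) = 242
I(7) - (-73446 + 91838) = 242 - (-73446 + 91838) = 242 - 1*18392 = 242 - 18392 = -18150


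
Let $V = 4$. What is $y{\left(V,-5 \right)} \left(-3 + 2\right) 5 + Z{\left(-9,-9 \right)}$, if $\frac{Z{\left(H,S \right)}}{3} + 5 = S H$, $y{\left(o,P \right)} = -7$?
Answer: $263$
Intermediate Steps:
$Z{\left(H,S \right)} = -15 + 3 H S$ ($Z{\left(H,S \right)} = -15 + 3 S H = -15 + 3 H S$)
$y{\left(V,-5 \right)} \left(-3 + 2\right) 5 + Z{\left(-9,-9 \right)} = - 7 \left(-3 + 2\right) 5 - \left(15 + 27 \left(-9\right)\right) = - 7 \left(\left(-1\right) 5\right) + \left(-15 + 243\right) = \left(-7\right) \left(-5\right) + 228 = 35 + 228 = 263$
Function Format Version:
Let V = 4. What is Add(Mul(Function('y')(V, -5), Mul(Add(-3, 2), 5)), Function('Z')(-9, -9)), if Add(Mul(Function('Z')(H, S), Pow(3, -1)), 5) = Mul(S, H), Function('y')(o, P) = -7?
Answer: 263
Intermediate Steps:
Function('Z')(H, S) = Add(-15, Mul(3, H, S)) (Function('Z')(H, S) = Add(-15, Mul(3, Mul(S, H))) = Add(-15, Mul(3, Mul(H, S))) = Add(-15, Mul(3, H, S)))
Add(Mul(Function('y')(V, -5), Mul(Add(-3, 2), 5)), Function('Z')(-9, -9)) = Add(Mul(-7, Mul(Add(-3, 2), 5)), Add(-15, Mul(3, -9, -9))) = Add(Mul(-7, Mul(-1, 5)), Add(-15, 243)) = Add(Mul(-7, -5), 228) = Add(35, 228) = 263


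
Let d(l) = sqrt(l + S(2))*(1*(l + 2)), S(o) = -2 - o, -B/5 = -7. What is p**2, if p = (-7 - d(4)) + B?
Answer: 784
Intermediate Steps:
B = 35 (B = -5*(-7) = 35)
d(l) = sqrt(-4 + l)*(2 + l) (d(l) = sqrt(l + (-2 - 1*2))*(1*(l + 2)) = sqrt(l + (-2 - 2))*(1*(2 + l)) = sqrt(l - 4)*(2 + l) = sqrt(-4 + l)*(2 + l))
p = 28 (p = (-7 - sqrt(-4 + 4)*(2 + 4)) + 35 = (-7 - sqrt(0)*6) + 35 = (-7 - 0*6) + 35 = (-7 - 1*0) + 35 = (-7 + 0) + 35 = -7 + 35 = 28)
p**2 = 28**2 = 784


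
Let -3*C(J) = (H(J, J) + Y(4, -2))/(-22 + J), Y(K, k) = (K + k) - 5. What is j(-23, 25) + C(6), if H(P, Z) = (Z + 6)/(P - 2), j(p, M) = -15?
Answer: -15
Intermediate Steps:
Y(K, k) = -5 + K + k
H(P, Z) = (6 + Z)/(-2 + P)
C(J) = -(-3 + (6 + J)/(-2 + J))/(3*(-22 + J)) (C(J) = -((6 + J)/(-2 + J) + (-5 + 4 - 2))/(3*(-22 + J)) = -((6 + J)/(-2 + J) - 3)/(3*(-22 + J)) = -(-3 + (6 + J)/(-2 + J))/(3*(-22 + J)))
j(-23, 25) + C(6) = -15 + 2*(-6 + 6)/(3*(-22 + 6)*(-2 + 6)) = -15 + (2/3)*0/(-16*4) = -15 + (2/3)*(-1/16)*(1/4)*0 = -15 + 0 = -15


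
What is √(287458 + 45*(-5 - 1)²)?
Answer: √289078 ≈ 537.66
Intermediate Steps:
√(287458 + 45*(-5 - 1)²) = √(287458 + 45*(-6)²) = √(287458 + 45*36) = √(287458 + 1620) = √289078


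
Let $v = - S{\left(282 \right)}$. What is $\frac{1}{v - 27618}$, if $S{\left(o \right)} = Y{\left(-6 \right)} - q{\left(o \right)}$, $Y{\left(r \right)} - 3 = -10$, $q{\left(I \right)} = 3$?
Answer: $- \frac{1}{27608} \approx -3.6221 \cdot 10^{-5}$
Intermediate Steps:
$Y{\left(r \right)} = -7$ ($Y{\left(r \right)} = 3 - 10 = -7$)
$S{\left(o \right)} = -10$ ($S{\left(o \right)} = -7 - 3 = -10$)
$v = 10$ ($v = \left(-1\right) \left(-10\right) = 10$)
$\frac{1}{v - 27618} = \frac{1}{10 - 27618} = \frac{1}{-27608} = - \frac{1}{27608}$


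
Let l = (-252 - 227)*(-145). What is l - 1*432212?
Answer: -362757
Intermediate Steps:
l = 69455 (l = -479*(-145) = 69455)
l - 1*432212 = 69455 - 1*432212 = 69455 - 432212 = -362757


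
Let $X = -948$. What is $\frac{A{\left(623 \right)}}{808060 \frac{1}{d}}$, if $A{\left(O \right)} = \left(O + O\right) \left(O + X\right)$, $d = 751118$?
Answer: $- \frac{15208261705}{40403} \approx -3.7641 \cdot 10^{5}$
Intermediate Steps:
$A{\left(O \right)} = 2 O \left(-948 + O\right)$ ($A{\left(O \right)} = \left(O + O\right) \left(O - 948\right) = 2 O \left(-948 + O\right)$)
$\frac{A{\left(623 \right)}}{808060 \frac{1}{d}} = \frac{2 \cdot 623 \left(-948 + 623\right)}{808060 \cdot \frac{1}{751118}} = \frac{2 \cdot 623 \left(-325\right)}{808060 \cdot \frac{1}{751118}} = - \frac{404950}{\frac{404030}{375559}} = \left(-404950\right) \frac{375559}{404030} = - \frac{15208261705}{40403}$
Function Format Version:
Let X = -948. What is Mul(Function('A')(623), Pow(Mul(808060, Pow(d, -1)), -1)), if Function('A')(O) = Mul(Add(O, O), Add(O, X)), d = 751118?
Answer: Rational(-15208261705, 40403) ≈ -3.7641e+5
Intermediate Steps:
Function('A')(O) = Mul(2, O, Add(-948, O)) (Function('A')(O) = Mul(Add(O, O), Add(O, -948)) = Mul(Mul(2, O), Add(-948, O)) = Mul(2, O, Add(-948, O)))
Mul(Function('A')(623), Pow(Mul(808060, Pow(d, -1)), -1)) = Mul(Mul(2, 623, Add(-948, 623)), Pow(Mul(808060, Pow(751118, -1)), -1)) = Mul(Mul(2, 623, -325), Pow(Mul(808060, Rational(1, 751118)), -1)) = Mul(-404950, Pow(Rational(404030, 375559), -1)) = Mul(-404950, Rational(375559, 404030)) = Rational(-15208261705, 40403)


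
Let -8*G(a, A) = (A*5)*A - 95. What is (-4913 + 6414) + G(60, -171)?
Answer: -67051/4 ≈ -16763.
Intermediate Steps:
G(a, A) = 95/8 - 5*A²/8 (G(a, A) = -((A*5)*A - 95)/8 = -((5*A)*A - 95)/8 = -(5*A² - 95)/8 = -(-95 + 5*A²)/8 = 95/8 - 5*A²/8)
(-4913 + 6414) + G(60, -171) = (-4913 + 6414) + (95/8 - 5/8*(-171)²) = 1501 + (95/8 - 5/8*29241) = 1501 + (95/8 - 146205/8) = 1501 - 73055/4 = -67051/4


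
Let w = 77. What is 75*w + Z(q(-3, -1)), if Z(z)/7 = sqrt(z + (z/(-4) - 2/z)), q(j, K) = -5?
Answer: 5775 + 7*I*sqrt(335)/10 ≈ 5775.0 + 12.812*I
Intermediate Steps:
Z(z) = 7*sqrt(-2/z + 3*z/4) (Z(z) = 7*sqrt(z + (z/(-4) - 2/z)) = 7*sqrt(z + (z*(-1/4) - 2/z)) = 7*sqrt(z + (-z/4 - 2/z)) = 7*sqrt(z + (-2/z - z/4)) = 7*sqrt(-2/z + 3*z/4))
75*w + Z(q(-3, -1)) = 75*77 + 7*sqrt(-8/(-5) + 3*(-5))/2 = 5775 + 7*sqrt(-8*(-1/5) - 15)/2 = 5775 + 7*sqrt(8/5 - 15)/2 = 5775 + 7*sqrt(-67/5)/2 = 5775 + 7*(I*sqrt(335)/5)/2 = 5775 + 7*I*sqrt(335)/10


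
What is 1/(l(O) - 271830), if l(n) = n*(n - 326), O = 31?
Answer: -1/280975 ≈ -3.5590e-6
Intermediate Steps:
l(n) = n*(-326 + n)
1/(l(O) - 271830) = 1/(31*(-326 + 31) - 271830) = 1/(31*(-295) - 271830) = 1/(-9145 - 271830) = 1/(-280975) = -1/280975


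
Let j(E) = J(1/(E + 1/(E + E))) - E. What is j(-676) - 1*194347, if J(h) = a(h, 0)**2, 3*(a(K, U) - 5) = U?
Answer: -193646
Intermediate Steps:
a(K, U) = 5 + U/3
J(h) = 25 (J(h) = (5 + (1/3)*0)**2 = (5 + 0)**2 = 5**2 = 25)
j(E) = 25 - E
j(-676) - 1*194347 = (25 - 1*(-676)) - 1*194347 = (25 + 676) - 194347 = 701 - 194347 = -193646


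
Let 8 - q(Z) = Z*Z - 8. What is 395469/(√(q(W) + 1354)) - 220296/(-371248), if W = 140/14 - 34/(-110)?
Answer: 27537/46406 + 21750795*√3822761/3822761 ≈ 11125.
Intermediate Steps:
W = 567/55 (W = 140*(1/14) - 34*(-1/110) = 10 + 17/55 = 567/55 ≈ 10.309)
q(Z) = 16 - Z² (q(Z) = 8 - (Z*Z - 8) = 8 - (Z² - 8) = 8 - (-8 + Z²) = 8 + (8 - Z²) = 16 - Z²)
395469/(√(q(W) + 1354)) - 220296/(-371248) = 395469/(√((16 - (567/55)²) + 1354)) - 220296/(-371248) = 395469/(√((16 - 1*321489/3025) + 1354)) - 220296*(-1/371248) = 395469/(√((16 - 321489/3025) + 1354)) + 27537/46406 = 395469/(√(-273089/3025 + 1354)) + 27537/46406 = 395469/(√(3822761/3025)) + 27537/46406 = 395469/((√3822761/55)) + 27537/46406 = 395469*(55*√3822761/3822761) + 27537/46406 = 21750795*√3822761/3822761 + 27537/46406 = 27537/46406 + 21750795*√3822761/3822761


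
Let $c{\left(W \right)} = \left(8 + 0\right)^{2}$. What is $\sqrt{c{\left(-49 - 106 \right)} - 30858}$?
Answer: $i \sqrt{30794} \approx 175.48 i$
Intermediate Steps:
$c{\left(W \right)} = 64$ ($c{\left(W \right)} = 8^{2} = 64$)
$\sqrt{c{\left(-49 - 106 \right)} - 30858} = \sqrt{64 - 30858} = \sqrt{-30794} = i \sqrt{30794}$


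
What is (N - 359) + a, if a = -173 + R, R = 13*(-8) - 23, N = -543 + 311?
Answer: -891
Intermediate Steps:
N = -232
R = -127 (R = -104 - 23 = -127)
a = -300 (a = -173 - 127 = -300)
(N - 359) + a = (-232 - 359) - 300 = -591 - 300 = -891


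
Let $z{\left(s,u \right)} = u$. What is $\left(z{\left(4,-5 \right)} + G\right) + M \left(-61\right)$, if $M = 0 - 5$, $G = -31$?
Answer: $269$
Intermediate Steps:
$M = -5$ ($M = 0 - 5 = -5$)
$\left(z{\left(4,-5 \right)} + G\right) + M \left(-61\right) = \left(-5 - 31\right) - -305 = -36 + 305 = 269$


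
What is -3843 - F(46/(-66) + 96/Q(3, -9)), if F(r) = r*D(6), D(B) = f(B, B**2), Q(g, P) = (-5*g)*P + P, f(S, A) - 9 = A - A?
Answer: -295956/77 ≈ -3843.6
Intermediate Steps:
f(S, A) = 9 (f(S, A) = 9 + (A - A) = 9 + 0 = 9)
Q(g, P) = P - 5*P*g (Q(g, P) = -5*P*g + P = P - 5*P*g)
D(B) = 9
F(r) = 9*r (F(r) = r*9 = 9*r)
-3843 - F(46/(-66) + 96/Q(3, -9)) = -3843 - 9*(46/(-66) + 96/((-9*(1 - 5*3)))) = -3843 - 9*(46*(-1/66) + 96/((-9*(1 - 15)))) = -3843 - 9*(-23/33 + 96/((-9*(-14)))) = -3843 - 9*(-23/33 + 96/126) = -3843 - 9*(-23/33 + 96*(1/126)) = -3843 - 9*(-23/33 + 16/21) = -3843 - 9*5/77 = -3843 - 1*45/77 = -3843 - 45/77 = -295956/77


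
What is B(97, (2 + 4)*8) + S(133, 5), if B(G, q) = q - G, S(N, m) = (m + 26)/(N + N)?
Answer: -13003/266 ≈ -48.883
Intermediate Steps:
S(N, m) = (26 + m)/(2*N) (S(N, m) = (26 + m)/((2*N)) = (26 + m)*(1/(2*N)) = (26 + m)/(2*N))
B(97, (2 + 4)*8) + S(133, 5) = ((2 + 4)*8 - 1*97) + (½)*(26 + 5)/133 = (6*8 - 97) + (½)*(1/133)*31 = (48 - 97) + 31/266 = -49 + 31/266 = -13003/266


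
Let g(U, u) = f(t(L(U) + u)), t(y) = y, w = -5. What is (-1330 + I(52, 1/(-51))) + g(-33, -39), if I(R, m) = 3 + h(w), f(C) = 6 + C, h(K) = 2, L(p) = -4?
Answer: -1362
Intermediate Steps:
g(U, u) = 2 + u (g(U, u) = 6 + (-4 + u) = 2 + u)
I(R, m) = 5 (I(R, m) = 3 + 2 = 5)
(-1330 + I(52, 1/(-51))) + g(-33, -39) = (-1330 + 5) + (2 - 39) = -1325 - 37 = -1362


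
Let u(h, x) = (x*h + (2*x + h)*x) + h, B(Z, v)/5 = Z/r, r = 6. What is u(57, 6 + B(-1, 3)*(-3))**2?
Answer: 5480281/4 ≈ 1.3701e+6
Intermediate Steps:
B(Z, v) = 5*Z/6 (B(Z, v) = 5*(Z/6) = 5*Z/6)
u(h, x) = h + h*x + x*(h + 2*x) (u(h, x) = (h*x + (h + 2*x)*x) + h = (h*x + x*(h + 2*x)) + h = h + h*x + x*(h + 2*x))
u(57, 6 + B(-1, 3)*(-3))**2 = (57 + 2*(6 + ((5/6)*(-1))*(-3))**2 + 2*57*(6 + ((5/6)*(-1))*(-3)))**2 = (57 + 2*(6 - 5/6*(-3))**2 + 2*57*(6 - 5/6*(-3)))**2 = (57 + 2*(6 + 5/2)**2 + 2*57*(6 + 5/2))**2 = (57 + 2*(17/2)**2 + 2*57*(17/2))**2 = (57 + 2*(289/4) + 969)**2 = (57 + 289/2 + 969)**2 = (2341/2)**2 = 5480281/4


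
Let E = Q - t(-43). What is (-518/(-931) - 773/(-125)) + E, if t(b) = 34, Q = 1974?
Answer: 32364559/16625 ≈ 1946.7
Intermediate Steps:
E = 1940 (E = 1974 - 1*34 = 1974 - 34 = 1940)
(-518/(-931) - 773/(-125)) + E = (-518/(-931) - 773/(-125)) + 1940 = (-518*(-1/931) - 773*(-1/125)) + 1940 = (74/133 + 773/125) + 1940 = 112059/16625 + 1940 = 32364559/16625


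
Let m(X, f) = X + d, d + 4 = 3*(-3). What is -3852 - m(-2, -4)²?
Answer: -4077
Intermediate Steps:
d = -13 (d = -4 + 3*(-3) = -4 - 9 = -13)
m(X, f) = -13 + X (m(X, f) = X - 13 = -13 + X)
-3852 - m(-2, -4)² = -3852 - (-13 - 2)² = -3852 - 1*(-15)² = -3852 - 1*225 = -3852 - 225 = -4077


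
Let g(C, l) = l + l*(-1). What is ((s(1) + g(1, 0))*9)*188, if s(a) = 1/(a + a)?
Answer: 846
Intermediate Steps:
g(C, l) = 0 (g(C, l) = l - l = 0)
s(a) = 1/(2*a)
((s(1) + g(1, 0))*9)*188 = (((½)/1 + 0)*9)*188 = (((½)*1 + 0)*9)*188 = ((½ + 0)*9)*188 = ((½)*9)*188 = (9/2)*188 = 846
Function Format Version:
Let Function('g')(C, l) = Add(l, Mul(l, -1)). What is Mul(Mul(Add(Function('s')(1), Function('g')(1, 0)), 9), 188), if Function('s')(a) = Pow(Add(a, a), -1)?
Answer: 846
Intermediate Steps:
Function('g')(C, l) = 0 (Function('g')(C, l) = Add(l, Mul(-1, l)) = 0)
Function('s')(a) = Mul(Rational(1, 2), Pow(a, -1)) (Function('s')(a) = Pow(Mul(2, a), -1) = Mul(Rational(1, 2), Pow(a, -1)))
Mul(Mul(Add(Function('s')(1), Function('g')(1, 0)), 9), 188) = Mul(Mul(Add(Mul(Rational(1, 2), Pow(1, -1)), 0), 9), 188) = Mul(Mul(Add(Mul(Rational(1, 2), 1), 0), 9), 188) = Mul(Mul(Add(Rational(1, 2), 0), 9), 188) = Mul(Mul(Rational(1, 2), 9), 188) = Mul(Rational(9, 2), 188) = 846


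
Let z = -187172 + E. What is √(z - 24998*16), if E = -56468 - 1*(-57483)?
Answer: 15*I*√2605 ≈ 765.59*I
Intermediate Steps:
E = 1015 (E = -56468 + 57483 = 1015)
z = -186157 (z = -187172 + 1015 = -186157)
√(z - 24998*16) = √(-186157 - 24998*16) = √(-186157 - 399968) = √(-586125) = 15*I*√2605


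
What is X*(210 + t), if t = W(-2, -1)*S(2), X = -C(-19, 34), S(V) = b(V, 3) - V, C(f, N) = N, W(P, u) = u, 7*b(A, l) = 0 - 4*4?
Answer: -51000/7 ≈ -7285.7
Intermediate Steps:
b(A, l) = -16/7 (b(A, l) = (0 - 4*4)/7 = (0 - 16)/7 = (1/7)*(-16) = -16/7)
S(V) = -16/7 - V
X = -34 (X = -1*34 = -34)
t = 30/7 (t = -(-16/7 - 1*2) = -(-16/7 - 2) = -1*(-30/7) = 30/7 ≈ 4.2857)
X*(210 + t) = -34*(210 + 30/7) = -34*1500/7 = -51000/7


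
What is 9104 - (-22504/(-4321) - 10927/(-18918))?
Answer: 25645882837/2818782 ≈ 9098.2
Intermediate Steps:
9104 - (-22504/(-4321) - 10927/(-18918)) = 9104 - (-22504*(-1/4321) - 10927*(-1/18918)) = 9104 - (776/149 + 10927/18918) = 9104 - 1*16308491/2818782 = 9104 - 16308491/2818782 = 25645882837/2818782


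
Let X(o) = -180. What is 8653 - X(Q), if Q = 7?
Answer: 8833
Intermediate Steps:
8653 - X(Q) = 8653 - 1*(-180) = 8653 + 180 = 8833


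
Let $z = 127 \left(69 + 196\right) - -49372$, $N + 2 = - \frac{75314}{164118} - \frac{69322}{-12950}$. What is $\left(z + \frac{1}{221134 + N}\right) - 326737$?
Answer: $- \frac{28635221596409959015}{117497113770224} \approx -2.4371 \cdot 10^{5}$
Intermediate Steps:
$N = \frac{1537753874}{531332025}$ ($N = -2 - \left(- \frac{34661}{6475} + \frac{37657}{82059}\right) = -2 - - \frac{2600417924}{531332025} = -2 + \left(- \frac{37657}{82059} + \frac{34661}{6475}\right) = -2 + \frac{2600417924}{531332025} = \frac{1537753874}{531332025} \approx 2.8941$)
$z = 83027$ ($z = 127 \cdot 265 + 49372 = 33655 + 49372 = 83027$)
$\left(z + \frac{1}{221134 + N}\right) - 326737 = \left(83027 + \frac{1}{221134 + \frac{1537753874}{531332025}}\right) - 326737 = \left(83027 + \frac{1}{\frac{117497113770224}{531332025}}\right) - 326737 = \left(83027 + \frac{531332025}{117497113770224}\right) - 326737 = \frac{9755432865531720073}{117497113770224} - 326737 = - \frac{28635221596409959015}{117497113770224}$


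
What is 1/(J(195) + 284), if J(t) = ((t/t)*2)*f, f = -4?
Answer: 1/276 ≈ 0.0036232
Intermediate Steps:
J(t) = -8 (J(t) = ((t/t)*2)*(-4) = (1*2)*(-4) = 2*(-4) = -8)
1/(J(195) + 284) = 1/(-8 + 284) = 1/276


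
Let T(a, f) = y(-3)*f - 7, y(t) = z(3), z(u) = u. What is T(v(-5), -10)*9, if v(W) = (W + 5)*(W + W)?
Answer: -333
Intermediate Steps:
v(W) = 2*W*(5 + W) (v(W) = (5 + W)*(2*W) = 2*W*(5 + W))
y(t) = 3
T(a, f) = -7 + 3*f (T(a, f) = 3*f - 7 = -7 + 3*f)
T(v(-5), -10)*9 = (-7 + 3*(-10))*9 = (-7 - 30)*9 = -37*9 = -333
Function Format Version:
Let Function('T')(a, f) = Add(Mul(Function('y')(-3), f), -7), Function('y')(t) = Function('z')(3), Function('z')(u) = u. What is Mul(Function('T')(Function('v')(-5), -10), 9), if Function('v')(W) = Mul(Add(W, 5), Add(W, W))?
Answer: -333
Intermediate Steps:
Function('v')(W) = Mul(2, W, Add(5, W)) (Function('v')(W) = Mul(Add(5, W), Mul(2, W)) = Mul(2, W, Add(5, W)))
Function('y')(t) = 3
Function('T')(a, f) = Add(-7, Mul(3, f)) (Function('T')(a, f) = Add(Mul(3, f), -7) = Add(-7, Mul(3, f)))
Mul(Function('T')(Function('v')(-5), -10), 9) = Mul(Add(-7, Mul(3, -10)), 9) = Mul(Add(-7, -30), 9) = Mul(-37, 9) = -333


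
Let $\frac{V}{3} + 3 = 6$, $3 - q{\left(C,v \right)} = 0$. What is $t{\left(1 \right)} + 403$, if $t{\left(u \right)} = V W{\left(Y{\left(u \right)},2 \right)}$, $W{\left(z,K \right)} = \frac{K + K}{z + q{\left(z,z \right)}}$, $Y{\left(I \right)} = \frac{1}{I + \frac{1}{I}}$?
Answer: $\frac{2893}{7} \approx 413.29$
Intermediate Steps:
$q{\left(C,v \right)} = 3$ ($q{\left(C,v \right)} = 3 - 0 = 3 + 0 = 3$)
$W{\left(z,K \right)} = \frac{2 K}{3 + z}$ ($W{\left(z,K \right)} = \frac{K + K}{z + 3} = \frac{2 K}{3 + z}$)
$V = 9$ ($V = -9 + 3 \cdot 6 = -9 + 18 = 9$)
$t{\left(u \right)} = \frac{36}{3 + \frac{u}{1 + u^{2}}}$ ($t{\left(u \right)} = 9 \cdot 2 \cdot 2 \frac{1}{3 + \frac{u}{1 + u^{2}}} = 9 \frac{4}{3 + \frac{u}{1 + u^{2}}} = \frac{36}{3 + \frac{u}{1 + u^{2}}}$)
$t{\left(1 \right)} + 403 = \frac{36 \left(1 + 1^{2}\right)}{3 + 1 + 3 \cdot 1^{2}} + 403 = \frac{36 \left(1 + 1\right)}{3 + 1 + 3 \cdot 1} + 403 = 36 \frac{1}{3 + 1 + 3} \cdot 2 + 403 = 36 \cdot \frac{1}{7} \cdot 2 + 403 = \frac{72}{7} + 403 = \frac{2893}{7}$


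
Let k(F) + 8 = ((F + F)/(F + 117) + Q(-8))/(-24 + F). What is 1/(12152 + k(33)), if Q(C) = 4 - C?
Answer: 225/2732711 ≈ 8.2336e-5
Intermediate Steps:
k(F) = -8 + (12 + 2*F/(117 + F))/(-24 + F) (k(F) = -8 + ((F + F)/(F + 117) + (4 - 1*(-8)))/(-24 + F) = -8 + ((2*F)/(117 + F) + (4 + 8))/(-24 + F) = -8 + (2*F/(117 + F) + 12)/(-24 + F) = -8 + (12 + 2*F/(117 + F))/(-24 + F))
1/(12152 + k(33)) = 1/(12152 + 2*(11934 - 365*33 - 4*33²)/(-2808 + 33² + 93*33)) = 1/(12152 + 2*(11934 - 12045 - 4*1089)/(-2808 + 1089 + 3069)) = 1/(12152 + 2*(11934 - 12045 - 4356)/1350) = 1/(12152 + 2*(1/1350)*(-4467)) = 1/(12152 - 1489/225) = 1/(2732711/225) = 225/2732711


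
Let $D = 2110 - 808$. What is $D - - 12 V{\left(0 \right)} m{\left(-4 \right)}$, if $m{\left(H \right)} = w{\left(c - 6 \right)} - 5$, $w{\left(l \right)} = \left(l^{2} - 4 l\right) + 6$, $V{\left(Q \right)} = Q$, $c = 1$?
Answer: $1302$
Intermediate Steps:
$w{\left(l \right)} = 6 + l^{2} - 4 l$
$m{\left(H \right)} = 46$ ($m{\left(H \right)} = \left(6 + \left(1 - 6\right)^{2} - 4 \left(1 - 6\right)\right) - 5 = \left(6 + \left(-5\right)^{2} - -20\right) - 5 = \left(6 + 25 + 20\right) - 5 = 51 - 5 = 46$)
$D = 1302$
$D - - 12 V{\left(0 \right)} m{\left(-4 \right)} = 1302 - \left(-12\right) 0 \cdot 46 = 1302 - 0 \cdot 46 = 1302 - 0 = 1302 + 0 = 1302$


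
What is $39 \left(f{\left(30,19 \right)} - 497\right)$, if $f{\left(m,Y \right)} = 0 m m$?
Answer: $-19383$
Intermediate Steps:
$f{\left(m,Y \right)} = 0$ ($f{\left(m,Y \right)} = 0 m = 0$)
$39 \left(f{\left(30,19 \right)} - 497\right) = 39 \left(0 - 497\right) = 39 \left(-497\right) = -19383$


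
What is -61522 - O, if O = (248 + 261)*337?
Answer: -233055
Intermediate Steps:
O = 171533 (O = 509*337 = 171533)
-61522 - O = -61522 - 1*171533 = -61522 - 171533 = -233055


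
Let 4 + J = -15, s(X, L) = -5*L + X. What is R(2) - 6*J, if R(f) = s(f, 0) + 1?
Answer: 117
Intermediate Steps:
s(X, L) = X - 5*L
J = -19 (J = -4 - 15 = -19)
R(f) = 1 + f (R(f) = (f - 5*0) + 1 = (f + 0) + 1 = f + 1 = 1 + f)
R(2) - 6*J = (1 + 2) - 6*(-19) = 3 + 114 = 117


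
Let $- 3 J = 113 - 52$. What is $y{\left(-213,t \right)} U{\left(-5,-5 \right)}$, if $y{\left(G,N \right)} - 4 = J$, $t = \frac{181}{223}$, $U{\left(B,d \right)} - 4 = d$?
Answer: $\frac{49}{3} \approx 16.333$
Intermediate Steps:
$U{\left(B,d \right)} = 4 + d$
$t = \frac{181}{223}$ ($t = 181 \cdot \frac{1}{223} = \frac{181}{223} \approx 0.81166$)
$J = - \frac{61}{3}$ ($J = - \frac{113 - 52}{3} = \left(- \frac{1}{3}\right) 61 = - \frac{61}{3} \approx -20.333$)
$y{\left(G,N \right)} = - \frac{49}{3}$ ($y{\left(G,N \right)} = 4 - \frac{61}{3} = - \frac{49}{3}$)
$y{\left(-213,t \right)} U{\left(-5,-5 \right)} = - \frac{49 \left(4 - 5\right)}{3} = \left(- \frac{49}{3}\right) \left(-1\right) = \frac{49}{3}$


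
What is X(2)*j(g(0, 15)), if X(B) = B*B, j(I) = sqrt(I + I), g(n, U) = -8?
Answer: 16*I ≈ 16.0*I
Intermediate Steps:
j(I) = sqrt(2)*sqrt(I) (j(I) = sqrt(2*I) = sqrt(2)*sqrt(I))
X(B) = B**2
X(2)*j(g(0, 15)) = 2**2*(sqrt(2)*sqrt(-8)) = 4*(sqrt(2)*(2*I*sqrt(2))) = 4*(4*I) = 16*I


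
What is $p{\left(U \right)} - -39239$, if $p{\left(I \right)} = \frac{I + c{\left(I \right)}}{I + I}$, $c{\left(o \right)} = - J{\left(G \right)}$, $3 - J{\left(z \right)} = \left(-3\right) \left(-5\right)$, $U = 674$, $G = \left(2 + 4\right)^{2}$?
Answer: $\frac{26447429}{674} \approx 39240.0$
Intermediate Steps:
$G = 36$ ($G = 6^{2} = 36$)
$J{\left(z \right)} = -12$ ($J{\left(z \right)} = 3 - \left(-3\right) \left(-5\right) = 3 - 15 = -12$)
$c{\left(o \right)} = 12$ ($c{\left(o \right)} = \left(-1\right) \left(-12\right) = 12$)
$p{\left(I \right)} = \frac{12 + I}{2 I}$ ($p{\left(I \right)} = \frac{I + 12}{I + I} = \frac{12 + I}{2 I}$)
$p{\left(U \right)} - -39239 = \frac{12 + 674}{2 \cdot 674} - -39239 = \frac{1}{2} \cdot \frac{1}{674} \cdot 686 + 39239 = \frac{343}{674} + 39239 = \frac{26447429}{674}$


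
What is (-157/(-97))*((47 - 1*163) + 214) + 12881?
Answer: 1264843/97 ≈ 13040.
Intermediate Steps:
(-157/(-97))*((47 - 1*163) + 214) + 12881 = (-157*(-1/97))*((47 - 163) + 214) + 12881 = 157*(-116 + 214)/97 + 12881 = (157/97)*98 + 12881 = 15386/97 + 12881 = 1264843/97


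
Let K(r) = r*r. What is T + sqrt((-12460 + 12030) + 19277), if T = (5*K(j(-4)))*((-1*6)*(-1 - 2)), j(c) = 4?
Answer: 1440 + sqrt(18847) ≈ 1577.3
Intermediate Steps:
K(r) = r**2
T = 1440 (T = (5*4**2)*((-1*6)*(-1 - 2)) = (5*16)*(-6*(-3)) = 80*18 = 1440)
T + sqrt((-12460 + 12030) + 19277) = 1440 + sqrt((-12460 + 12030) + 19277) = 1440 + sqrt(-430 + 19277) = 1440 + sqrt(18847)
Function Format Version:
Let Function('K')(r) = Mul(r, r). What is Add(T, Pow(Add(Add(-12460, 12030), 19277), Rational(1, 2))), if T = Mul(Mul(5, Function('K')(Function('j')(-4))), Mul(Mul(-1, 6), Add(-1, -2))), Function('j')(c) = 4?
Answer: Add(1440, Pow(18847, Rational(1, 2))) ≈ 1577.3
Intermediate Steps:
Function('K')(r) = Pow(r, 2)
T = 1440 (T = Mul(Mul(5, Pow(4, 2)), Mul(Mul(-1, 6), Add(-1, -2))) = Mul(Mul(5, 16), Mul(-6, -3)) = Mul(80, 18) = 1440)
Add(T, Pow(Add(Add(-12460, 12030), 19277), Rational(1, 2))) = Add(1440, Pow(Add(Add(-12460, 12030), 19277), Rational(1, 2))) = Add(1440, Pow(Add(-430, 19277), Rational(1, 2))) = Add(1440, Pow(18847, Rational(1, 2)))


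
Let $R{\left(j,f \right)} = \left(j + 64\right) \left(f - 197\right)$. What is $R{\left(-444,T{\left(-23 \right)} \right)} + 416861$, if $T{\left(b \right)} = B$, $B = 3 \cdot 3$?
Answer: $488301$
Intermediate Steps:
$B = 9$
$T{\left(b \right)} = 9$
$R{\left(j,f \right)} = \left(-197 + f\right) \left(64 + j\right)$ ($R{\left(j,f \right)} = \left(64 + j\right) \left(-197 + f\right) = \left(-197 + f\right) \left(64 + j\right)$)
$R{\left(-444,T{\left(-23 \right)} \right)} + 416861 = \left(-12608 - -87468 + 64 \cdot 9 + 9 \left(-444\right)\right) + 416861 = \left(-12608 + 87468 + 576 - 3996\right) + 416861 = 71440 + 416861 = 488301$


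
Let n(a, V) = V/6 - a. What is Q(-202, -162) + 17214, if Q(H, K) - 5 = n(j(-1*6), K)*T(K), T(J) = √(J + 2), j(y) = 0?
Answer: 17219 - 108*I*√10 ≈ 17219.0 - 341.53*I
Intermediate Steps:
n(a, V) = -a + V/6 (n(a, V) = V*(⅙) - a = V/6 - a = -a + V/6)
T(J) = √(2 + J)
Q(H, K) = 5 + K*√(2 + K)/6 (Q(H, K) = 5 + (-1*0 + K/6)*√(2 + K) = 5 + (0 + K/6)*√(2 + K) = 5 + (K/6)*√(2 + K) = 5 + K*√(2 + K)/6)
Q(-202, -162) + 17214 = (5 + (⅙)*(-162)*√(2 - 162)) + 17214 = (5 + (⅙)*(-162)*√(-160)) + 17214 = (5 + (⅙)*(-162)*(4*I*√10)) + 17214 = (5 - 108*I*√10) + 17214 = 17219 - 108*I*√10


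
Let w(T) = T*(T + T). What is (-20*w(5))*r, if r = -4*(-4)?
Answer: -16000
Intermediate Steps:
w(T) = 2*T² (w(T) = T*(2*T) = 2*T²)
r = 16
(-20*w(5))*r = -40*5²*16 = -40*25*16 = -20*50*16 = -1000*16 = -16000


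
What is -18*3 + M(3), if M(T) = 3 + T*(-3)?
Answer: -60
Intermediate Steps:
M(T) = 3 - 3*T
-18*3 + M(3) = -18*3 + (3 - 3*3) = -54 + (3 - 9) = -54 - 6 = -60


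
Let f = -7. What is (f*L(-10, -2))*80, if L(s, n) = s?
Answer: 5600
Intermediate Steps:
(f*L(-10, -2))*80 = -7*(-10)*80 = 70*80 = 5600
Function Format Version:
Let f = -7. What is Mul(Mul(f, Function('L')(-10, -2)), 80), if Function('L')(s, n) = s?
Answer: 5600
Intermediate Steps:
Mul(Mul(f, Function('L')(-10, -2)), 80) = Mul(Mul(-7, -10), 80) = Mul(70, 80) = 5600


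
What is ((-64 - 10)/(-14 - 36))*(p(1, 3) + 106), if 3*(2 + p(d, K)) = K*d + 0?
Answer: 777/5 ≈ 155.40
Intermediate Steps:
p(d, K) = -2 + K*d/3 (p(d, K) = -2 + (K*d + 0)/3 = -2 + (K*d)/3 = -2 + K*d/3)
((-64 - 10)/(-14 - 36))*(p(1, 3) + 106) = ((-64 - 10)/(-14 - 36))*((-2 + (⅓)*3*1) + 106) = (-74/(-50))*((-2 + 1) + 106) = (-74*(-1/50))*(-1 + 106) = (37/25)*105 = 777/5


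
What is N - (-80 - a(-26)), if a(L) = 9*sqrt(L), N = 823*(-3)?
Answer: -2389 + 9*I*sqrt(26) ≈ -2389.0 + 45.891*I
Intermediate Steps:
N = -2469
N - (-80 - a(-26)) = -2469 - (-80 - 9*sqrt(-26)) = -2469 - (-80 - 9*I*sqrt(26)) = -2469 + (80 + 9*I*sqrt(26)) = -2389 + 9*I*sqrt(26)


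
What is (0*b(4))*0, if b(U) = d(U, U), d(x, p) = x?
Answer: 0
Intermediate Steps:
b(U) = U
(0*b(4))*0 = (0*4)*0 = 0*0 = 0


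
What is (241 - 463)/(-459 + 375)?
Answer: 37/14 ≈ 2.6429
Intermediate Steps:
(241 - 463)/(-459 + 375) = -222/(-84) = -222*(-1/84) = 37/14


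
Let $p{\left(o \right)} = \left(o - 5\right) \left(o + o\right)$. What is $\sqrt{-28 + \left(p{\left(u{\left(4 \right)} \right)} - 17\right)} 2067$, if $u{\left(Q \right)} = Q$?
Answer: $2067 i \sqrt{53} \approx 15048.0 i$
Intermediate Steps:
$p{\left(o \right)} = 2 o \left(-5 + o\right)$ ($p{\left(o \right)} = \left(-5 + o\right) 2 o = 2 o \left(-5 + o\right)$)
$\sqrt{-28 + \left(p{\left(u{\left(4 \right)} \right)} - 17\right)} 2067 = \sqrt{-28 - \left(17 - 8 \left(-5 + 4\right)\right)} 2067 = \sqrt{-28 - \left(17 - -8\right)} 2067 = \sqrt{-28 - 25} \cdot 2067 = \sqrt{-53} \cdot 2067 = i \sqrt{53} \cdot 2067 = 2067 i \sqrt{53}$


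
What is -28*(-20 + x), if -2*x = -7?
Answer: 462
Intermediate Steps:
x = 7/2 (x = -½*(-7) = 7/2 ≈ 3.5000)
-28*(-20 + x) = -28*(-20 + 7/2) = -28*(-33/2) = 462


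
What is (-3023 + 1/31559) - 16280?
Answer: -609183376/31559 ≈ -19303.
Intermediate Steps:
(-3023 + 1/31559) - 16280 = -95402856/31559 - 16280 = -609183376/31559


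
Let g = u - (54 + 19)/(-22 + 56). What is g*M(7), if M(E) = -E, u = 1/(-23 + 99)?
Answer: 19299/1292 ≈ 14.937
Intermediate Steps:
u = 1/76 ≈ 0.013158
g = -2757/1292 (g = 1/76 - (54 + 19)/(-22 + 56) = 1/76 - 73/34 = -2757/1292 ≈ -2.1339)
g*M(7) = -(-2757)*7/1292 = -2757/1292*(-7) = 19299/1292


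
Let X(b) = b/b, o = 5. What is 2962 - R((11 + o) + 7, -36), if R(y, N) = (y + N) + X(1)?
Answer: 2974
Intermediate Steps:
X(b) = 1
R(y, N) = 1 + N + y (R(y, N) = (y + N) + 1 = (N + y) + 1 = 1 + N + y)
2962 - R((11 + o) + 7, -36) = 2962 - (1 - 36 + ((11 + 5) + 7)) = 2962 - (1 - 36 + (16 + 7)) = 2962 - (1 - 36 + 23) = 2962 - 1*(-12) = 2962 + 12 = 2974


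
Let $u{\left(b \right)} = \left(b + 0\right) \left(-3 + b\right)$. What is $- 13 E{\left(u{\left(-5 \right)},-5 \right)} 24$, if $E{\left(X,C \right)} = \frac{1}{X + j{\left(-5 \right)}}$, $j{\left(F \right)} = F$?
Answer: $- \frac{312}{35} \approx -8.9143$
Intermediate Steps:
$u{\left(b \right)} = b \left(-3 + b\right)$
$E{\left(X,C \right)} = \frac{1}{-5 + X}$ ($E{\left(X,C \right)} = \frac{1}{X - 5} = \frac{1}{-5 + X}$)
$- 13 E{\left(u{\left(-5 \right)},-5 \right)} 24 = - \frac{13}{-5 - 5 \left(-3 - 5\right)} 24 = - \frac{13}{-5 - -40} \cdot 24 = - \frac{13}{-5 + 40} \cdot 24 = - \frac{13}{35} \cdot 24 = \left(-13\right) \frac{1}{35} \cdot 24 = \left(- \frac{13}{35}\right) 24 = - \frac{312}{35}$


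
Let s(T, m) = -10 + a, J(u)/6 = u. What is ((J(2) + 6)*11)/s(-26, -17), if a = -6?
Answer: -99/8 ≈ -12.375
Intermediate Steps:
J(u) = 6*u
s(T, m) = -16 (s(T, m) = -10 - 6 = -16)
((J(2) + 6)*11)/s(-26, -17) = ((6*2 + 6)*11)/(-16) = ((12 + 6)*11)*(-1/16) = (18*11)*(-1/16) = 198*(-1/16) = -99/8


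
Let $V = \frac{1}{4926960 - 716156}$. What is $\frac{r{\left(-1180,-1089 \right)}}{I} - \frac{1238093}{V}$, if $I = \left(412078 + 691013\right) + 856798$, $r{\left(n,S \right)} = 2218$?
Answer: $- \frac{10217620551540916090}{1959889} \approx -5.2134 \cdot 10^{12}$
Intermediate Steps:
$I = 1959889$ ($I = 1103091 + 856798 = 1959889$)
$V = \frac{1}{4210804} \approx 2.3748 \cdot 10^{-7}$
$\frac{r{\left(-1180,-1089 \right)}}{I} - \frac{1238093}{V} = \frac{2218}{1959889} - 1238093 \frac{1}{\frac{1}{4210804}} = 2218 \cdot \frac{1}{1959889} - 5213366956772 = \frac{2218}{1959889} - 5213366956772 = - \frac{10217620551540916090}{1959889}$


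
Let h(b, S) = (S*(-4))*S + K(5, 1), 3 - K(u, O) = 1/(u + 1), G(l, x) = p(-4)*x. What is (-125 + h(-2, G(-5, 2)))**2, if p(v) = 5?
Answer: 9815689/36 ≈ 2.7266e+5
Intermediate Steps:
G(l, x) = 5*x
K(u, O) = 3 - 1/(1 + u) (K(u, O) = 3 - 1/(u + 1) = 3 - 1/(1 + u))
h(b, S) = 17/6 - 4*S**2 (h(b, S) = (S*(-4))*S + (2 + 3*5)/(1 + 5) = (-4*S)*S + (2 + 15)/6 = -4*S**2 + (1/6)*17 = -4*S**2 + 17/6 = 17/6 - 4*S**2)
(-125 + h(-2, G(-5, 2)))**2 = (-125 + (17/6 - 4*(5*2)**2))**2 = (-125 + (17/6 - 4*10**2))**2 = (-125 + (17/6 - 4*100))**2 = (-125 + (17/6 - 400))**2 = (-125 - 2383/6)**2 = (-3133/6)**2 = 9815689/36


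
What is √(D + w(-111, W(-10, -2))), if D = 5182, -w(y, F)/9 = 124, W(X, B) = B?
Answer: √4066 ≈ 63.765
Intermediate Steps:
w(y, F) = -1116 (w(y, F) = -9*124 = -1116)
√(D + w(-111, W(-10, -2))) = √(5182 - 1116) = √4066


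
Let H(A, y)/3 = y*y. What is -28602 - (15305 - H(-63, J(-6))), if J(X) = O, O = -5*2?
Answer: -43607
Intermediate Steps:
O = -10
J(X) = -10
H(A, y) = 3*y² (H(A, y) = 3*(y*y) = 3*y²)
-28602 - (15305 - H(-63, J(-6))) = -28602 - (15305 - 3*(-10)²) = -28602 - (15305 - 3*100) = -28602 - (15305 - 1*300) = -28602 - (15305 - 300) = -28602 - 1*15005 = -28602 - 15005 = -43607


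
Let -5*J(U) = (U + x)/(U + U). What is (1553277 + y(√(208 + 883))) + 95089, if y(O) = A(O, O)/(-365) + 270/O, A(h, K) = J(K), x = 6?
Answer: 6016535901/3650 + 492753*√1091/1991075 ≈ 1.6484e+6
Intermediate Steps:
J(U) = -(6 + U)/(10*U) (J(U) = -(U + 6)/(5*(U + U)) = -(6 + U)/(5*(2*U)) = -(6 + U)*1/(2*U)/5 = -(6 + U)/(10*U))
A(h, K) = (-6 - K)/(10*K)
y(O) = 270/O - (-6 - O)/(3650*O) (y(O) = ((-6 - O)/(10*O))/(-365) + 270/O = ((-6 - O)/(10*O))*(-1/365) + 270/O = -(-6 - O)/(3650*O) + 270/O = 270/O - (-6 - O)/(3650*O))
(1553277 + y(√(208 + 883))) + 95089 = (1553277 + (985506 + √(208 + 883))/(3650*(√(208 + 883)))) + 95089 = (1553277 + (985506 + √1091)/(3650*(√1091))) + 95089 = (1553277 + (√1091/1091)*(985506 + √1091)/3650) + 95089 = (1553277 + √1091*(985506 + √1091)/3982150) + 95089 = 1648366 + √1091*(985506 + √1091)/3982150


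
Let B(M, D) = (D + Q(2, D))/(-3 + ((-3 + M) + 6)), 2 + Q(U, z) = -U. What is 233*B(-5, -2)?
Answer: 1398/5 ≈ 279.60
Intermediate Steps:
Q(U, z) = -2 - U
B(M, D) = (-4 + D)/M (B(M, D) = (D + (-2 - 1*2))/(-3 + ((-3 + M) + 6)) = (D + (-2 - 2))/(-3 + (3 + M)) = (D - 4)/M = (-4 + D)/M)
233*B(-5, -2) = 233*((-4 - 2)/(-5)) = 233*(-1/5*(-6)) = 233*(6/5) = 1398/5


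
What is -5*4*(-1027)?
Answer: 20540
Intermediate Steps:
-5*4*(-1027) = -20*(-1027) = 20540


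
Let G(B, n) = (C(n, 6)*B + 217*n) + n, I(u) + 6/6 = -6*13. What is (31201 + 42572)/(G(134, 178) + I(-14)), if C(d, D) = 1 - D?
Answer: 24591/12685 ≈ 1.9386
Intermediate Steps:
I(u) = -79 (I(u) = -1 - 6*13 = -1 - 78 = -79)
G(B, n) = -5*B + 218*n (G(B, n) = ((1 - 1*6)*B + 217*n) + n = ((1 - 6)*B + 217*n) + n = (-5*B + 217*n) + n = -5*B + 218*n)
(31201 + 42572)/(G(134, 178) + I(-14)) = (31201 + 42572)/((-5*134 + 218*178) - 79) = 73773/((-670 + 38804) - 79) = 73773/(38134 - 79) = 73773/38055 = 73773*(1/38055) = 24591/12685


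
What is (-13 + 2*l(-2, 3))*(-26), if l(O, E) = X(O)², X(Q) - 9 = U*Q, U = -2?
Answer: -8450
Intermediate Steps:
X(Q) = 9 - 2*Q
l(O, E) = (9 - 2*O)²
(-13 + 2*l(-2, 3))*(-26) = (-13 + 2*(9 - 2*(-2))²)*(-26) = (-13 + 2*(9 + 4)²)*(-26) = (-13 + 2*13²)*(-26) = (-13 + 2*169)*(-26) = (-13 + 338)*(-26) = 325*(-26) = -8450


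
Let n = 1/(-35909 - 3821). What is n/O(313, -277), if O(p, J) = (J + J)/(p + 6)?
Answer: 11/758980 ≈ 1.4493e-5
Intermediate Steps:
O(p, J) = 2*J/(6 + p) (O(p, J) = (2*J)/(6 + p) = 2*J/(6 + p))
n = -1/39730 (n = 1/(-39730) = -1/39730 ≈ -2.5170e-5)
n/O(313, -277) = -1/(39730*(2*(-277)/(6 + 313))) = -1/(39730*(2*(-277)/319)) = -1/(39730*(2*(-277)*(1/319))) = -1/(39730*(-554/319)) = -1/39730*(-319/554) = 11/758980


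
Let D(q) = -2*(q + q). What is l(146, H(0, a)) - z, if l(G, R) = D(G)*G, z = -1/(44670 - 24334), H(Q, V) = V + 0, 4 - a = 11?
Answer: -1733928703/20336 ≈ -85264.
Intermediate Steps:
a = -7 (a = 4 - 1*11 = 4 - 11 = -7)
D(q) = -4*q
H(Q, V) = V
z = -1/20336 ≈ -4.9174e-5
l(G, R) = -4*G² (l(G, R) = (-4*G)*G = -4*G²)
l(146, H(0, a)) - z = -4*146² - 1*(-1/20336) = -4*21316 + 1/20336 = -85264 + 1/20336 = -1733928703/20336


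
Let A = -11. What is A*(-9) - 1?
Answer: 98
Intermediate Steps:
A*(-9) - 1 = -11*(-9) - 1 = 99 - 1 = 98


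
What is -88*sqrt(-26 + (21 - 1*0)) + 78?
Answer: 78 - 88*I*sqrt(5) ≈ 78.0 - 196.77*I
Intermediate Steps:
-88*sqrt(-26 + (21 - 1*0)) + 78 = -88*sqrt(-26 + (21 + 0)) + 78 = -88*sqrt(-26 + 21) + 78 = -88*I*sqrt(5) + 78 = 78 - 88*I*sqrt(5)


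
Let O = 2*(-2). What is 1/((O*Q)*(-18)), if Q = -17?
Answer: -1/1224 ≈ -0.00081699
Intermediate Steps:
O = -4
1/((O*Q)*(-18)) = 1/(-4*(-17)*(-18)) = 1/(68*(-18)) = 1/(-1224) = -1/1224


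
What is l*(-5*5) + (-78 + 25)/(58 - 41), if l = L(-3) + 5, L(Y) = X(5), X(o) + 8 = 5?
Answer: -903/17 ≈ -53.118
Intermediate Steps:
X(o) = -3 (X(o) = -8 + 5 = -3)
L(Y) = -3
l = 2 (l = -3 + 5 = 2)
l*(-5*5) + (-78 + 25)/(58 - 41) = 2*(-5*5) + (-78 + 25)/(58 - 41) = 2*(-25) - 53/17 = -50 - 53*1/17 = -50 - 53/17 = -903/17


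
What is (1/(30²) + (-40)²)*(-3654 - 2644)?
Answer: -4534563149/450 ≈ -1.0077e+7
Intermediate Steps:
(1/(30²) + (-40)²)*(-3654 - 2644) = (1/900 + 1600)*(-6298) = (1440001/900)*(-6298) = -4534563149/450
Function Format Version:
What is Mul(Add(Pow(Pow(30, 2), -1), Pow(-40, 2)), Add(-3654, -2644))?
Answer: Rational(-4534563149, 450) ≈ -1.0077e+7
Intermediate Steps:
Mul(Add(Pow(Pow(30, 2), -1), Pow(-40, 2)), Add(-3654, -2644)) = Mul(Add(Pow(900, -1), 1600), -6298) = Mul(Add(Rational(1, 900), 1600), -6298) = Mul(Rational(1440001, 900), -6298) = Rational(-4534563149, 450)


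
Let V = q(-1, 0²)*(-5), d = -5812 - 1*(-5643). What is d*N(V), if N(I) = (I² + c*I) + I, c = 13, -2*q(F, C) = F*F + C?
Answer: -27885/4 ≈ -6971.3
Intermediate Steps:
d = -169 (d = -5812 + 5643 = -169)
q(F, C) = -C/2 - F²/2 (q(F, C) = -(F*F + C)/2 = -(F² + C)/2 = -(C + F²)/2 = -C/2 - F²/2)
V = 5/2 (V = (-½*0² - ½*(-1)²)*(-5) = (-½*0 - ½*1)*(-5) = (0 - ½)*(-5) = -½*(-5) = 5/2 ≈ 2.5000)
N(I) = I² + 14*I (N(I) = (I² + 13*I) + I = I² + 14*I)
d*N(V) = -845*(14 + 5/2)/2 = -845*33/(2*2) = -169*165/4 = -27885/4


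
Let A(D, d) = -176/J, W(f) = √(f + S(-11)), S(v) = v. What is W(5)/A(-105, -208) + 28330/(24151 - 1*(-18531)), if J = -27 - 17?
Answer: 14165/21341 + I*√6/4 ≈ 0.66375 + 0.61237*I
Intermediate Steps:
J = -44
W(f) = √(-11 + f) (W(f) = √(f - 11) = √(-11 + f))
A(D, d) = 4 (A(D, d) = -176/(-44) = -176*(-1/44) = 4)
W(5)/A(-105, -208) + 28330/(24151 - 1*(-18531)) = √(-11 + 5)/4 + 28330/(24151 - 1*(-18531)) = √(-6)*(¼) + 28330/(24151 + 18531) = (I*√6)*(¼) + 28330/42682 = I*√6/4 + 28330*(1/42682) = I*√6/4 + 14165/21341 = 14165/21341 + I*√6/4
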